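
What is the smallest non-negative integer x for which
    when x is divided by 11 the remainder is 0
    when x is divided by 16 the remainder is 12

44

Combine the congruences pairwise.
From x ≡ 0 (mod 11) write x = 0 + 11t. Substituting into x ≡ 12 (mod 16) gives 11t ≡ 12 (mod 16), and since 11⁻¹ ≡ 3 (mod 16), t ≡ 4. Hence x ≡ 0 + 11·4 = 44 (mod 176).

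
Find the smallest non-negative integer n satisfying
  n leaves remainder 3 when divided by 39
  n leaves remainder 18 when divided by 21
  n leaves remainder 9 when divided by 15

gcd(39, 21) = 3 and 3 | (18 − 3), so the pair is consistent; merging gives n ≡ 81 (mod 273), where 273 = lcm(39, 21).
gcd(273, 15) = 3 and 3 | (9 − 81), so the pair is consistent; merging gives n ≡ 354 (mod 1365), where 1365 = lcm(273, 15).
The solution is unique modulo lcm(39, 21, 15) = 1365.

354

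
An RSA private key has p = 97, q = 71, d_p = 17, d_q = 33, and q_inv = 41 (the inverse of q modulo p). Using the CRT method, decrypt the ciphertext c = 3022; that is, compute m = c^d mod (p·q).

6362

m₁ = c^(d_p) mod p: c ≡ 15 (mod 97), and 15^17 mod 97 = 57.
m₂ = c^(d_q) mod q: c ≡ 40 (mod 71), and 40^33 mod 71 = 43.
h = q_inv·(m₁ − m₂) mod p = 41·(57 − 43) mod 97 = 89.
m = m₂ + h·q = 43 + 89·71 = 6362.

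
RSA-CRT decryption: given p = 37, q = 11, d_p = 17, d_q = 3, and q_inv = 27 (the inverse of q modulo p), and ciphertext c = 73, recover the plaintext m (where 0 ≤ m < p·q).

332

m₁ = c^(d_p) mod p: c ≡ 36 (mod 37), and 36^17 mod 37 = 36.
m₂ = c^(d_q) mod q: c ≡ 7 (mod 11), and 7^3 mod 11 = 2.
h = q_inv·(m₁ − m₂) mod p = 27·(36 − 2) mod 37 = 30.
m = m₂ + h·q = 2 + 30·11 = 332.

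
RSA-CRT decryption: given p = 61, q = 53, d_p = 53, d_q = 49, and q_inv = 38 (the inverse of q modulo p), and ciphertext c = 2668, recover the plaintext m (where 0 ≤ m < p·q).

2200

m₁ = c^(d_p) mod p: c ≡ 45 (mod 61), and 45^53 mod 61 = 4.
m₂ = c^(d_q) mod q: c ≡ 18 (mod 53), and 18^49 mod 53 = 27.
h = q_inv·(m₁ − m₂) mod p = 38·(4 − 27) mod 61 = 41.
m = m₂ + h·q = 27 + 41·53 = 2200.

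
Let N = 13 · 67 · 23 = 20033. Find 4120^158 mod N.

Mod 13: 4120 ≡ 12; by Fermat, exponent reduces to 158 mod 12 = 2; 12^2 ≡ 1 (mod 13).
Mod 67: 4120 ≡ 33; by Fermat, exponent reduces to 158 mod 66 = 26; 33^26 ≡ 6 (mod 67).
Mod 23: 4120 ≡ 3; by Fermat, exponent reduces to 158 mod 22 = 4; 3^4 ≡ 12 (mod 23).
Combine by CRT: x ≡ 1 (mod 13), x ≡ 6 (mod 67), x ≡ 12 (mod 23) ⇒ x ≡ 2887 (mod 20033).

2887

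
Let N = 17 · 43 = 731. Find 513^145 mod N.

Mod 17: 513 ≡ 3; by Fermat, exponent reduces to 145 mod 16 = 1; 3^1 ≡ 3 (mod 17).
Mod 43: 513 ≡ 40; by Fermat, exponent reduces to 145 mod 42 = 19; 40^19 ≡ 24 (mod 43).
Combine by CRT: x ≡ 3 (mod 17), x ≡ 24 (mod 43) ⇒ x ≡ 411 (mod 731).

411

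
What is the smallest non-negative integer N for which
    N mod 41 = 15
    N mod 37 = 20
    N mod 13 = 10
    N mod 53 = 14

From N ≡ 15 (mod 41) write N = 15 + 41t. Substituting into N ≡ 20 (mod 37) gives 41t ≡ 5 (mod 37), and since 4⁻¹ ≡ 28 (mod 37), t ≡ 29. Hence N ≡ 15 + 41·29 = 1204 (mod 1517).
From N ≡ 1204 (mod 1517) write N = 1204 + 1517t. Substituting into N ≡ 10 (mod 13) gives 1517t ≡ 2 (mod 13), and since 9⁻¹ ≡ 3 (mod 13), t ≡ 6. Hence N ≡ 1204 + 1517·6 = 10306 (mod 19721).
From N ≡ 10306 (mod 19721) write N = 10306 + 19721t. Substituting into N ≡ 14 (mod 53) gives 19721t ≡ 43 (mod 53), and since 5⁻¹ ≡ 32 (mod 53), t ≡ 51. Hence N ≡ 10306 + 19721·51 = 1016077 (mod 1045213).

1016077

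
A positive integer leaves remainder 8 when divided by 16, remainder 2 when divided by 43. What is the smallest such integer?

88

From a ≡ 8 (mod 16) write a = 8 + 16t. Substituting into a ≡ 2 (mod 43) gives 16t ≡ 37 (mod 43), and since 16⁻¹ ≡ 35 (mod 43), t ≡ 5. Hence a ≡ 8 + 16·5 = 88 (mod 688).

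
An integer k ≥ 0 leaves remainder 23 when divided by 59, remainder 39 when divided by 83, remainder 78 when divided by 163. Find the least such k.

From k ≡ 23 (mod 59) write k = 23 + 59t. Substituting into k ≡ 39 (mod 83) gives 59t ≡ 16 (mod 83), and since 59⁻¹ ≡ 38 (mod 83), t ≡ 27. Hence k ≡ 23 + 59·27 = 1616 (mod 4897).
From k ≡ 1616 (mod 4897) write k = 1616 + 4897t. Substituting into k ≡ 78 (mod 163) gives 4897t ≡ 92 (mod 163), and since 7⁻¹ ≡ 70 (mod 163), t ≡ 83. Hence k ≡ 1616 + 4897·83 = 408067 (mod 798211).

408067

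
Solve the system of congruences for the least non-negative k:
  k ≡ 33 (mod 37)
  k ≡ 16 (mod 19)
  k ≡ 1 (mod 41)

Combine the congruences pairwise.
From k ≡ 33 (mod 37) write k = 33 + 37t. Substituting into k ≡ 16 (mod 19) gives 37t ≡ 2 (mod 19), and since 18⁻¹ ≡ 18 (mod 19), t ≡ 17. Hence k ≡ 33 + 37·17 = 662 (mod 703).
From k ≡ 662 (mod 703) write k = 662 + 703t. Substituting into k ≡ 1 (mod 41) gives 703t ≡ 36 (mod 41), and since 6⁻¹ ≡ 7 (mod 41), t ≡ 6. Hence k ≡ 662 + 703·6 = 4880 (mod 28823).

4880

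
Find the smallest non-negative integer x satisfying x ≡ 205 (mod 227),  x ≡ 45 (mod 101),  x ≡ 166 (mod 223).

4364053

From x ≡ 205 (mod 227) write x = 205 + 227t. Substituting into x ≡ 45 (mod 101) gives 227t ≡ 42 (mod 101), and since 25⁻¹ ≡ 97 (mod 101), t ≡ 34. Hence x ≡ 205 + 227·34 = 7923 (mod 22927).
From x ≡ 7923 (mod 22927) write x = 7923 + 22927t. Substituting into x ≡ 166 (mod 223) gives 22927t ≡ 48 (mod 223), and since 181⁻¹ ≡ 69 (mod 223), t ≡ 190. Hence x ≡ 7923 + 22927·190 = 4364053 (mod 5112721).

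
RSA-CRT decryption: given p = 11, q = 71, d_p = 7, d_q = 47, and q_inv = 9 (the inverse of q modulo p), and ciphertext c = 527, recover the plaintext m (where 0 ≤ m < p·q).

m₁ = c^(d_p) mod p: c ≡ 10 (mod 11), and 10^7 mod 11 = 10.
m₂ = c^(d_q) mod q: c ≡ 30 (mod 71), and 30^47 mod 71 = 37.
h = q_inv·(m₁ − m₂) mod p = 9·(10 − 37) mod 11 = 10.
m = m₂ + h·q = 37 + 10·71 = 747.

747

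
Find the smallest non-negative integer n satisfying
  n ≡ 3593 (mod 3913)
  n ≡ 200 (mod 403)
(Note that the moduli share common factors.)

117070

gcd(3913, 403) = 13 and 13 | (200 − 3593), so the pair is consistent; merging gives n ≡ 117070 (mod 121303), where 121303 = lcm(3913, 403).
The solution is unique modulo lcm(3913, 403) = 121303.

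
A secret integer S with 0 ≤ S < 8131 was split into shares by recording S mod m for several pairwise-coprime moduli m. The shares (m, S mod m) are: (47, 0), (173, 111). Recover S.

Combine the congruences pairwise.
From S ≡ 0 (mod 47) write S = 0 + 47t. Substituting into S ≡ 111 (mod 173) gives 47t ≡ 111 (mod 173), and since 47⁻¹ ≡ 81 (mod 173), t ≡ 168. Hence S ≡ 0 + 47·168 = 7896 (mod 8131).

7896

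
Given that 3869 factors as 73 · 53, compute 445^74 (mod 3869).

1071

Mod 73: 445 ≡ 7; by Fermat, exponent reduces to 74 mod 72 = 2; 7^2 ≡ 49 (mod 73).
Mod 53: 445 ≡ 21; by Fermat, exponent reduces to 74 mod 52 = 22; 21^22 ≡ 11 (mod 53).
Combine by CRT: x ≡ 49 (mod 73), x ≡ 11 (mod 53) ⇒ x ≡ 1071 (mod 3869).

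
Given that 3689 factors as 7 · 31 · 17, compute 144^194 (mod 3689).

Mod 7: 144 ≡ 4; by Fermat, exponent reduces to 194 mod 6 = 2; 4^2 ≡ 2 (mod 7).
Mod 31: 144 ≡ 20; by Fermat, exponent reduces to 194 mod 30 = 14; 20^14 ≡ 14 (mod 31).
Mod 17: 144 ≡ 8; by Fermat, exponent reduces to 194 mod 16 = 2; 8^2 ≡ 13 (mod 17).
Combine by CRT: x ≡ 2 (mod 7), x ≡ 14 (mod 31), x ≡ 13 (mod 17) ⇒ x ≡ 3362 (mod 3689).

3362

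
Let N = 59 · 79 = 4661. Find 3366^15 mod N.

Mod 59: 3366 ≡ 3; 3^15 ≡ 48 (mod 59).
Mod 79: 3366 ≡ 48; 48^15 ≡ 17 (mod 79).
Combine by CRT: x ≡ 48 (mod 59), x ≡ 17 (mod 79) ⇒ x ≡ 2703 (mod 4661).

2703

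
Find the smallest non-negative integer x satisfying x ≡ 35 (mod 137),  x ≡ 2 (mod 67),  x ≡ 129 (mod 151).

1228514

Combine the congruences pairwise.
From x ≡ 35 (mod 137) write x = 35 + 137t. Substituting into x ≡ 2 (mod 67) gives 137t ≡ 34 (mod 67), and since 3⁻¹ ≡ 45 (mod 67), t ≡ 56. Hence x ≡ 35 + 137·56 = 7707 (mod 9179).
From x ≡ 7707 (mod 9179) write x = 7707 + 9179t. Substituting into x ≡ 129 (mod 151) gives 9179t ≡ 123 (mod 151), and since 119⁻¹ ≡ 33 (mod 151), t ≡ 133. Hence x ≡ 7707 + 9179·133 = 1228514 (mod 1386029).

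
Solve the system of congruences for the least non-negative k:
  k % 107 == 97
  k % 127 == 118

From k ≡ 97 (mod 107) write k = 97 + 107t. Substituting into k ≡ 118 (mod 127) gives 107t ≡ 21 (mod 127), and since 107⁻¹ ≡ 19 (mod 127), t ≡ 18. Hence k ≡ 97 + 107·18 = 2023 (mod 13589).

2023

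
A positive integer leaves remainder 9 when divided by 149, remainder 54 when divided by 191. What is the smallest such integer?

From x ≡ 9 (mod 149) write x = 9 + 149t. Substituting into x ≡ 54 (mod 191) gives 149t ≡ 45 (mod 191), and since 149⁻¹ ≡ 50 (mod 191), t ≡ 149. Hence x ≡ 9 + 149·149 = 22210 (mod 28459).

22210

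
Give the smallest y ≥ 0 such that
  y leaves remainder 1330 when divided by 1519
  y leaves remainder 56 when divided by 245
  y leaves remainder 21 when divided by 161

Combine the congruences pairwise.
gcd(1519, 245) = 49 and 49 | (56 − 1330), so the pair is consistent; merging gives y ≡ 7406 (mod 7595), where 7595 = lcm(1519, 245).
gcd(7595, 161) = 7 and 7 | (21 − 7406), so the pair is consistent; merging gives y ≡ 144116 (mod 174685), where 174685 = lcm(7595, 161).
The solution is unique modulo lcm(1519, 245, 161) = 174685.

144116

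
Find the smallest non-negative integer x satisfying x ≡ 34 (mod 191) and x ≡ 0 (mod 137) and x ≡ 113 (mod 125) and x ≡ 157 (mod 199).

461450113

From x ≡ 34 (mod 191) write x = 34 + 191t. Substituting into x ≡ 0 (mod 137) gives 191t ≡ 103 (mod 137), and since 54⁻¹ ≡ 33 (mod 137), t ≡ 111. Hence x ≡ 34 + 191·111 = 21235 (mod 26167).
From x ≡ 21235 (mod 26167) write x = 21235 + 26167t. Substituting into x ≡ 113 (mod 125) gives 26167t ≡ 3 (mod 125), and since 42⁻¹ ≡ 3 (mod 125), t ≡ 9. Hence x ≡ 21235 + 26167·9 = 256738 (mod 3270875).
From x ≡ 256738 (mod 3270875) write x = 256738 + 3270875t. Substituting into x ≡ 157 (mod 199) gives 3270875t ≡ 129 (mod 199), and since 111⁻¹ ≡ 52 (mod 199), t ≡ 141. Hence x ≡ 256738 + 3270875·141 = 461450113 (mod 650904125).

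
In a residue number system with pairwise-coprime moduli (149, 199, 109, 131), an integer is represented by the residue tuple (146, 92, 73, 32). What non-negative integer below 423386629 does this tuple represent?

The moduli are pairwise coprime; N = 149·199·109·131 = 423386629.
N/149 = 2841521; 2841521 ≡ 91 (mod 149); 91·131 ≡ 1, so inverse 131.
N/199 = 2127571; 2127571 ≡ 62 (mod 199); 62·61 ≡ 1, so inverse 61.
N/109 = 3884281; 3884281 ≡ 66 (mod 109); 66·38 ≡ 1, so inverse 38.
N/131 = 3231959; 3231959 ≡ 58 (mod 131); 58·61 ≡ 1, so inverse 61.
x ≡ 146·2841521·131 + 92·2127571·61 + 73·3884281·38 + 32·3231959·61 = 83370638560.
83370638560 mod 423386629 = 386859276.

386859276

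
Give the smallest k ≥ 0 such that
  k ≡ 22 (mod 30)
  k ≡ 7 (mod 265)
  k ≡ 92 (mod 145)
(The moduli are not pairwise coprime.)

gcd(30, 265) = 5 and 5 | (7 − 22), so the pair is consistent; merging gives k ≡ 802 (mod 1590), where 1590 = lcm(30, 265).
gcd(1590, 145) = 5 and 5 | (92 − 802), so the pair is consistent; merging gives k ≡ 42142 (mod 46110), where 46110 = lcm(1590, 145).
The solution is unique modulo lcm(30, 265, 145) = 46110.

42142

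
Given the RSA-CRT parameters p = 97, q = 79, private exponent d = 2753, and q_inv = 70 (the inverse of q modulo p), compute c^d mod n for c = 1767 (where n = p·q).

d_p = d mod (p−1) = 2753 mod 96 = 65; d_q = d mod (q−1) = 23.
m₁ = c^(d_p) mod p: c ≡ 21 (mod 97), and 21^65 mod 97 = 56.
m₂ = c^(d_q) mod q: c ≡ 29 (mod 79), and 29^23 mod 79 = 37.
h = q_inv·(m₁ − m₂) mod p = 70·(56 − 37) mod 97 = 69.
m = m₂ + h·q = 37 + 69·79 = 5488.

5488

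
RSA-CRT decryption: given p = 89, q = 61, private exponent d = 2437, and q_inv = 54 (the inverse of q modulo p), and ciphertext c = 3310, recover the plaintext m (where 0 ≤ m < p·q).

d_p = d mod (p−1) = 2437 mod 88 = 61; d_q = d mod (q−1) = 37.
m₁ = c^(d_p) mod p: c ≡ 17 (mod 89), and 17^61 mod 89 = 20.
m₂ = c^(d_q) mod q: c ≡ 16 (mod 61), and 16^37 mod 61 = 15.
h = q_inv·(m₁ − m₂) mod p = 54·(20 − 15) mod 89 = 3.
m = m₂ + h·q = 15 + 3·61 = 198.

198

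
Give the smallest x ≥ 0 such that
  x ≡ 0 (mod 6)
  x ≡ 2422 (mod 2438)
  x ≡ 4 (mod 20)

gcd(6, 2438) = 2 and 2 | (2422 − 0), so the pair is consistent; merging gives x ≡ 4860 (mod 7314), where 7314 = lcm(6, 2438).
gcd(7314, 20) = 2 and 2 | (4 − 4860), so the pair is consistent; merging gives x ≡ 48744 (mod 73140), where 73140 = lcm(7314, 20).
The solution is unique modulo lcm(6, 2438, 20) = 73140.

48744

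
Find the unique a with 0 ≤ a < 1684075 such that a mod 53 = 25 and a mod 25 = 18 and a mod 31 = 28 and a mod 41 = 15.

Combine the congruences pairwise.
From a ≡ 25 (mod 53) write a = 25 + 53t. Substituting into a ≡ 18 (mod 25) gives 53t ≡ 18 (mod 25), and since 3⁻¹ ≡ 17 (mod 25), t ≡ 6. Hence a ≡ 25 + 53·6 = 343 (mod 1325).
From a ≡ 343 (mod 1325) write a = 343 + 1325t. Substituting into a ≡ 28 (mod 31) gives 1325t ≡ 26 (mod 31), and since 23⁻¹ ≡ 27 (mod 31), t ≡ 20. Hence a ≡ 343 + 1325·20 = 26843 (mod 41075).
From a ≡ 26843 (mod 41075) write a = 26843 + 41075t. Substituting into a ≡ 15 (mod 41) gives 41075t ≡ 27 (mod 41), and since 34⁻¹ ≡ 35 (mod 41), t ≡ 2. Hence a ≡ 26843 + 41075·2 = 108993 (mod 1684075).

108993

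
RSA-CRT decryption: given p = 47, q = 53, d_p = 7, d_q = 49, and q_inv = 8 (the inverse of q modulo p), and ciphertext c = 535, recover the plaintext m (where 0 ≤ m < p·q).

1604

m₁ = c^(d_p) mod p: c ≡ 18 (mod 47), and 18^7 mod 47 = 6.
m₂ = c^(d_q) mod q: c ≡ 5 (mod 53), and 5^49 mod 53 = 14.
h = q_inv·(m₁ − m₂) mod p = 8·(6 − 14) mod 47 = 30.
m = m₂ + h·q = 14 + 30·53 = 1604.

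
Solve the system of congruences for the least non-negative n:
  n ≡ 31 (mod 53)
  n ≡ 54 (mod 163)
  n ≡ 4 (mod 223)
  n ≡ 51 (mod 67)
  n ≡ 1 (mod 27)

The moduli are pairwise coprime; M = 53·163·223·67·27 = 3485033073.
M/53 = 65755341; 65755341 ≡ 43 (mod 53); 43·37 ≡ 1, so inverse 37.
M/163 = 21380571; 21380571 ≡ 24 (mod 163); 24·34 ≡ 1, so inverse 34.
M/223 = 15627951; 15627951 ≡ 111 (mod 223); 111·221 ≡ 1, so inverse 221.
M/67 = 52015419; 52015419 ≡ 36 (mod 67); 36·54 ≡ 1, so inverse 54.
M/27 = 129075299; 129075299 ≡ 17 (mod 27); 17·8 ≡ 1, so inverse 8.
n ≡ 31·65755341·37 + 54·21380571·34 + 4·15627951·221 + 51·52015419·54 + 1·129075299·8 = 272774279485.
272774279485 mod 3485033073 = 941699791.

941699791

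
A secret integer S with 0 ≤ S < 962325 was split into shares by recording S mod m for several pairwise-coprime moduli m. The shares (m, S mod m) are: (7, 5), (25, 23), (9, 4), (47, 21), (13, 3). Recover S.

171148

The moduli are pairwise coprime; N = 7·25·9·47·13 = 962325.
N/7 = 137475; 137475 ≡ 2 (mod 7); 2·4 ≡ 1, so inverse 4.
N/25 = 38493; 38493 ≡ 18 (mod 25); 18·7 ≡ 1, so inverse 7.
N/9 = 106925; 106925 ≡ 5 (mod 9); 5·2 ≡ 1, so inverse 2.
N/47 = 20475; 20475 ≡ 30 (mod 47); 30·11 ≡ 1, so inverse 11.
N/13 = 74025; 74025 ≡ 3 (mod 13); 3·9 ≡ 1, so inverse 9.
S ≡ 5·137475·4 + 23·38493·7 + 4·106925·2 + 21·20475·11 + 3·74025·9 = 16530673.
16530673 mod 962325 = 171148.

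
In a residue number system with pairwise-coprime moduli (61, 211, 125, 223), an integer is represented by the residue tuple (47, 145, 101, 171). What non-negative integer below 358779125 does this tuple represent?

201488476

The moduli are pairwise coprime; N = 61·211·125·223 = 358779125.
N/61 = 5881625; 5881625 ≡ 5 (mod 61); 5·49 ≡ 1, so inverse 49.
N/211 = 1700375; 1700375 ≡ 137 (mod 211); 137·134 ≡ 1, so inverse 134.
N/125 = 2870233; 2870233 ≡ 108 (mod 125); 108·22 ≡ 1, so inverse 22.
N/223 = 1608875; 1608875 ≡ 153 (mod 223); 153·86 ≡ 1, so inverse 86.
x ≡ 47·5881625·49 + 145·1700375·134 + 101·2870233·22 + 171·1608875·86 = 76621442101.
76621442101 mod 358779125 = 201488476.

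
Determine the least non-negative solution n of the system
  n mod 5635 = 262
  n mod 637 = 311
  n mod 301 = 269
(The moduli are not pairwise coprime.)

gcd(5635, 637) = 49 and 49 | (311 − 262), so the pair is consistent; merging gives n ≡ 34072 (mod 73255), where 73255 = lcm(5635, 637).
gcd(73255, 301) = 7 and 7 | (269 − 34072), so the pair is consistent; merging gives n ≡ 1352662 (mod 3149965), where 3149965 = lcm(73255, 301).
The solution is unique modulo lcm(5635, 637, 301) = 3149965.

1352662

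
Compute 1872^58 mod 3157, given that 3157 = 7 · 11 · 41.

1180

Mod 7: 1872 ≡ 3; by Fermat, exponent reduces to 58 mod 6 = 4; 3^4 ≡ 4 (mod 7).
Mod 11: 1872 ≡ 2; by Fermat, exponent reduces to 58 mod 10 = 8; 2^8 ≡ 3 (mod 11).
Mod 41: 1872 ≡ 27; by Fermat, exponent reduces to 58 mod 40 = 18; 27^18 ≡ 32 (mod 41).
Combine by CRT: x ≡ 4 (mod 7), x ≡ 3 (mod 11), x ≡ 32 (mod 41) ⇒ x ≡ 1180 (mod 3157).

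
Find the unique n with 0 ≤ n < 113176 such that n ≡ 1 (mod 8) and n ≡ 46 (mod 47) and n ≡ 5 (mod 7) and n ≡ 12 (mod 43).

The moduli are pairwise coprime; M = 8·47·7·43 = 113176.
M/8 = 14147; 14147 ≡ 3 (mod 8); 3·3 ≡ 1, so inverse 3.
M/47 = 2408; 2408 ≡ 11 (mod 47); 11·30 ≡ 1, so inverse 30.
M/7 = 16168; 16168 ≡ 5 (mod 7); 5·3 ≡ 1, so inverse 3.
M/43 = 2632; 2632 ≡ 9 (mod 43); 9·24 ≡ 1, so inverse 24.
n ≡ 1·14147·3 + 46·2408·30 + 5·16168·3 + 12·2632·24 = 4366017.
4366017 mod 113176 = 65329.

65329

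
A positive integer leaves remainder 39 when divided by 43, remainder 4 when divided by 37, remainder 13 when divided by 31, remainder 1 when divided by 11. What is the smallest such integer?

The moduli are pairwise coprime; N = 43·37·31·11 = 542531.
N/43 = 12617; 12617 ≡ 18 (mod 43); 18·12 ≡ 1, so inverse 12.
N/37 = 14663; 14663 ≡ 11 (mod 37); 11·27 ≡ 1, so inverse 27.
N/31 = 17501; 17501 ≡ 17 (mod 31); 17·11 ≡ 1, so inverse 11.
N/11 = 49321; 49321 ≡ 8 (mod 11); 8·7 ≡ 1, so inverse 7.
x ≡ 39·12617·12 + 4·14663·27 + 13·17501·11 + 1·49321·7 = 10336250.
10336250 mod 542531 = 28161.

28161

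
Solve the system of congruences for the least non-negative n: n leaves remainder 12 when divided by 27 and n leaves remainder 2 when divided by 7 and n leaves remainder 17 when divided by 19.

Combine the congruences pairwise.
From n ≡ 12 (mod 27) write n = 12 + 27t. Substituting into n ≡ 2 (mod 7) gives 27t ≡ 4 (mod 7), and since 6⁻¹ ≡ 6 (mod 7), t ≡ 3. Hence n ≡ 12 + 27·3 = 93 (mod 189).
From n ≡ 93 (mod 189) write n = 93 + 189t. Substituting into n ≡ 17 (mod 19) gives 189t ≡ 0 (mod 19), and since 18⁻¹ ≡ 18 (mod 19), t ≡ 0. Hence n ≡ 93 + 189·0 = 93 (mod 3591).

93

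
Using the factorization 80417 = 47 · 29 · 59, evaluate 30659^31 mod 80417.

67409

Mod 47: 30659 ≡ 15; 15^31 ≡ 11 (mod 47).
Mod 29: 30659 ≡ 6; by Fermat, exponent reduces to 31 mod 28 = 3; 6^3 ≡ 13 (mod 29).
Mod 59: 30659 ≡ 38; 38^31 ≡ 31 (mod 59).
Combine by CRT: x ≡ 11 (mod 47), x ≡ 13 (mod 29), x ≡ 31 (mod 59) ⇒ x ≡ 67409 (mod 80417).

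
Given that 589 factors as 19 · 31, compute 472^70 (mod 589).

397

Mod 19: 472 ≡ 16; by Fermat, exponent reduces to 70 mod 18 = 16; 16^16 ≡ 17 (mod 19).
Mod 31: 472 ≡ 7; by Fermat, exponent reduces to 70 mod 30 = 10; 7^10 ≡ 25 (mod 31).
Combine by CRT: x ≡ 17 (mod 19), x ≡ 25 (mod 31) ⇒ x ≡ 397 (mod 589).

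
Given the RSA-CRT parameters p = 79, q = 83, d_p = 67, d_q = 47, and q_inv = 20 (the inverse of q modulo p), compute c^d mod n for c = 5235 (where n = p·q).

m₁ = c^(d_p) mod p: c ≡ 21 (mod 79), and 21^67 mod 79 = 46.
m₂ = c^(d_q) mod q: c ≡ 6 (mod 83), and 6^47 mod 83 = 73.
h = q_inv·(m₁ − m₂) mod p = 20·(46 − 73) mod 79 = 13.
m = m₂ + h·q = 73 + 13·83 = 1152.

1152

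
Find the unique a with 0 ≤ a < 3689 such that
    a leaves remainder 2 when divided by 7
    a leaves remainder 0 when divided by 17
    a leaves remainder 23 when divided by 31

Combine the congruences pairwise.
From a ≡ 2 (mod 7) write a = 2 + 7t. Substituting into a ≡ 0 (mod 17) gives 7t ≡ 15 (mod 17), and since 7⁻¹ ≡ 5 (mod 17), t ≡ 7. Hence a ≡ 2 + 7·7 = 51 (mod 119).
From a ≡ 51 (mod 119) write a = 51 + 119t. Substituting into a ≡ 23 (mod 31) gives 119t ≡ 3 (mod 31), and since 26⁻¹ ≡ 6 (mod 31), t ≡ 18. Hence a ≡ 51 + 119·18 = 2193 (mod 3689).

2193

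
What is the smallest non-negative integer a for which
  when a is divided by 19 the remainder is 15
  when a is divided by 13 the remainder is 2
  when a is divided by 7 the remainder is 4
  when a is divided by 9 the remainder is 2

6437

The moduli are pairwise coprime; N = 19·13·7·9 = 15561.
N/19 = 819; 819 ≡ 2 (mod 19); 2·10 ≡ 1, so inverse 10.
N/13 = 1197; 1197 ≡ 1 (mod 13), inverse 1.
N/7 = 2223; 2223 ≡ 4 (mod 7); 4·2 ≡ 1, so inverse 2.
N/9 = 1729; 1729 ≡ 1 (mod 9), inverse 1.
a ≡ 15·819·10 + 2·1197·1 + 4·2223·2 + 2·1729·1 = 146486.
146486 mod 15561 = 6437.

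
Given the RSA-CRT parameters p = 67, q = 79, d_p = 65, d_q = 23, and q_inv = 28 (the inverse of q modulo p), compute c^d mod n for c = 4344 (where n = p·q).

4897

m₁ = c^(d_p) mod p: c ≡ 56 (mod 67), and 56^65 mod 67 = 6.
m₂ = c^(d_q) mod q: c ≡ 78 (mod 79), and 78^23 mod 79 = 78.
h = q_inv·(m₁ − m₂) mod p = 28·(6 − 78) mod 67 = 61.
m = m₂ + h·q = 78 + 61·79 = 4897.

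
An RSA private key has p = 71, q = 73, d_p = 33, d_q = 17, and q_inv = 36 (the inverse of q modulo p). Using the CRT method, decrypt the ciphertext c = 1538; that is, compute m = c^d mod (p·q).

1553

m₁ = c^(d_p) mod p: c ≡ 47 (mod 71), and 47^33 mod 71 = 62.
m₂ = c^(d_q) mod q: c ≡ 5 (mod 73), and 5^17 mod 73 = 20.
h = q_inv·(m₁ − m₂) mod p = 36·(62 − 20) mod 71 = 21.
m = m₂ + h·q = 20 + 21·73 = 1553.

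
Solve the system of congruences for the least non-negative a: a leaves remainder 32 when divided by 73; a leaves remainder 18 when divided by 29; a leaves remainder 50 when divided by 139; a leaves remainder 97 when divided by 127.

Combine the congruences pairwise.
From a ≡ 32 (mod 73) write a = 32 + 73t. Substituting into a ≡ 18 (mod 29) gives 73t ≡ 15 (mod 29), and since 15⁻¹ ≡ 2 (mod 29), t ≡ 1. Hence a ≡ 32 + 73·1 = 105 (mod 2117).
From a ≡ 105 (mod 2117) write a = 105 + 2117t. Substituting into a ≡ 50 (mod 139) gives 2117t ≡ 84 (mod 139), and since 32⁻¹ ≡ 126 (mod 139), t ≡ 20. Hence a ≡ 105 + 2117·20 = 42445 (mod 294263).
From a ≡ 42445 (mod 294263) write a = 42445 + 294263t. Substituting into a ≡ 97 (mod 127) gives 294263t ≡ 70 (mod 127), and since 4⁻¹ ≡ 32 (mod 127), t ≡ 81. Hence a ≡ 42445 + 294263·81 = 23877748 (mod 37371401).

23877748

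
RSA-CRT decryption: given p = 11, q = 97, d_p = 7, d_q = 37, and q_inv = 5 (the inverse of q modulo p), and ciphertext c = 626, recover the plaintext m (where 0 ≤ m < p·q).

m₁ = c^(d_p) mod p: c ≡ 10 (mod 11), and 10^7 mod 11 = 10.
m₂ = c^(d_q) mod q: c ≡ 44 (mod 97), and 44^37 mod 97 = 2.
h = q_inv·(m₁ − m₂) mod p = 5·(10 − 2) mod 11 = 7.
m = m₂ + h·q = 2 + 7·97 = 681.

681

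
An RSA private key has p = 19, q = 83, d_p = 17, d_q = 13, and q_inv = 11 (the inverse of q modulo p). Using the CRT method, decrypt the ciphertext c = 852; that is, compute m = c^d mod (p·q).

633

m₁ = c^(d_p) mod p: c ≡ 16 (mod 19), and 16^17 mod 19 = 6.
m₂ = c^(d_q) mod q: c ≡ 22 (mod 83), and 22^13 mod 83 = 52.
h = q_inv·(m₁ − m₂) mod p = 11·(6 − 52) mod 19 = 7.
m = m₂ + h·q = 52 + 7·83 = 633.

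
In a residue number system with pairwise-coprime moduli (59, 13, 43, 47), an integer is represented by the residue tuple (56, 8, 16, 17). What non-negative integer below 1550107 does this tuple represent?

678556

Combine the congruences pairwise.
From x ≡ 56 (mod 59) write x = 56 + 59t. Substituting into x ≡ 8 (mod 13) gives 59t ≡ 4 (mod 13), and since 7⁻¹ ≡ 2 (mod 13), t ≡ 8. Hence x ≡ 56 + 59·8 = 528 (mod 767).
From x ≡ 528 (mod 767) write x = 528 + 767t. Substituting into x ≡ 16 (mod 43) gives 767t ≡ 4 (mod 43), and since 36⁻¹ ≡ 6 (mod 43), t ≡ 24. Hence x ≡ 528 + 767·24 = 18936 (mod 32981).
From x ≡ 18936 (mod 32981) write x = 18936 + 32981t. Substituting into x ≡ 17 (mod 47) gives 32981t ≡ 22 (mod 47), and since 34⁻¹ ≡ 18 (mod 47), t ≡ 20. Hence x ≡ 18936 + 32981·20 = 678556 (mod 1550107).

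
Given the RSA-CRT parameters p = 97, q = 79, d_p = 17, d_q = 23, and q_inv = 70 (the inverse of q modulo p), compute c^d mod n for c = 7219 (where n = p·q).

1864

m₁ = c^(d_p) mod p: c ≡ 41 (mod 97), and 41^17 mod 97 = 21.
m₂ = c^(d_q) mod q: c ≡ 30 (mod 79), and 30^23 mod 79 = 47.
h = q_inv·(m₁ − m₂) mod p = 70·(21 − 47) mod 97 = 23.
m = m₂ + h·q = 47 + 23·79 = 1864.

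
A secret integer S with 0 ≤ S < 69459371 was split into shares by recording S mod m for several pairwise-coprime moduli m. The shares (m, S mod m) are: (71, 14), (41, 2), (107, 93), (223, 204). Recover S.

30173665

The moduli are pairwise coprime; N = 71·41·107·223 = 69459371.
N/71 = 978301; 978301 ≡ 63 (mod 71); 63·62 ≡ 1, so inverse 62.
N/41 = 1694131; 1694131 ≡ 11 (mod 41); 11·15 ≡ 1, so inverse 15.
N/107 = 649153; 649153 ≡ 91 (mod 107); 91·20 ≡ 1, so inverse 20.
N/223 = 311477; 311477 ≡ 169 (mod 223); 169·128 ≡ 1, so inverse 128.
S ≡ 14·978301·62 + 2·1694131·15 + 93·649153·20 + 204·311477·128 = 10240701202.
10240701202 mod 69459371 = 30173665.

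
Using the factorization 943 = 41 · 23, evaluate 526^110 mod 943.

Mod 41: 526 ≡ 34; by Fermat, exponent reduces to 110 mod 40 = 30; 34^30 ≡ 32 (mod 41).
Mod 23: 526 ≡ 20; since 22 | 110, by Fermat 20^110 ≡ 1 (mod 23).
Combine by CRT: x ≡ 32 (mod 41), x ≡ 1 (mod 23) ⇒ x ≡ 852 (mod 943).

852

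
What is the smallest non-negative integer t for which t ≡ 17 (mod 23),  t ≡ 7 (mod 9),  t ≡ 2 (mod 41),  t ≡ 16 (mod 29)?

66832

From t ≡ 17 (mod 23) write t = 17 + 23s. Substituting into t ≡ 7 (mod 9) gives 23s ≡ 8 (mod 9), and since 5⁻¹ ≡ 2 (mod 9), s ≡ 7. Hence t ≡ 17 + 23·7 = 178 (mod 207).
From t ≡ 178 (mod 207) write t = 178 + 207s. Substituting into t ≡ 2 (mod 41) gives 207s ≡ 29 (mod 41), and since 2⁻¹ ≡ 21 (mod 41), s ≡ 35. Hence t ≡ 178 + 207·35 = 7423 (mod 8487).
From t ≡ 7423 (mod 8487) write t = 7423 + 8487s. Substituting into t ≡ 16 (mod 29) gives 8487s ≡ 17 (mod 29), and since 19⁻¹ ≡ 26 (mod 29), s ≡ 7. Hence t ≡ 7423 + 8487·7 = 66832 (mod 246123).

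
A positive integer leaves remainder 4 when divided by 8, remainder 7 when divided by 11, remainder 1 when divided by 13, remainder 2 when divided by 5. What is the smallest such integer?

The moduli are pairwise coprime; N = 8·11·13·5 = 5720.
N/8 = 715; 715 ≡ 3 (mod 8); 3·3 ≡ 1, so inverse 3.
N/11 = 520; 520 ≡ 3 (mod 11); 3·4 ≡ 1, so inverse 4.
N/13 = 440; 440 ≡ 11 (mod 13); 11·6 ≡ 1, so inverse 6.
N/5 = 1144; 1144 ≡ 4 (mod 5); 4·4 ≡ 1, so inverse 4.
x ≡ 4·715·3 + 7·520·4 + 1·440·6 + 2·1144·4 = 34932.
34932 mod 5720 = 612.

612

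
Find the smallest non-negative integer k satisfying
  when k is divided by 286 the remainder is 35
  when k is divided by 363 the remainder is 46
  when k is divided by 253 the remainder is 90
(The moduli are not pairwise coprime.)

202237

gcd(286, 363) = 11 and 11 | (46 − 35), so the pair is consistent; merging gives k ≡ 4039 (mod 9438), where 9438 = lcm(286, 363).
gcd(9438, 253) = 11 and 11 | (90 − 4039), so the pair is consistent; merging gives k ≡ 202237 (mod 217074), where 217074 = lcm(9438, 253).
The solution is unique modulo lcm(286, 363, 253) = 217074.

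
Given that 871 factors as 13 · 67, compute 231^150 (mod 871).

1

Mod 13: 231 ≡ 10; by Fermat, exponent reduces to 150 mod 12 = 6; 10^6 ≡ 1 (mod 13).
Mod 67: 231 ≡ 30; by Fermat, exponent reduces to 150 mod 66 = 18; 30^18 ≡ 1 (mod 67).
Combine by CRT: x ≡ 1 (mod 13), x ≡ 1 (mod 67) ⇒ x ≡ 1 (mod 871).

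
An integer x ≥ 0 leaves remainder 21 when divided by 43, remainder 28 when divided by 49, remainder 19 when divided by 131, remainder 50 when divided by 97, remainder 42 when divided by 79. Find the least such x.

666372784

The moduli are pairwise coprime; N = 43·49·131·97·79 = 2115118271.
N/43 = 49188797; 49188797 ≡ 22 (mod 43); 22·2 ≡ 1, so inverse 2.
N/49 = 43165679; 43165679 ≡ 11 (mod 49); 11·9 ≡ 1, so inverse 9.
N/131 = 16145941; 16145941 ≡ 60 (mod 131); 60·107 ≡ 1, so inverse 107.
N/97 = 21805343; 21805343 ≡ 34 (mod 97); 34·20 ≡ 1, so inverse 20.
N/79 = 26773649; 26773649 ≡ 75 (mod 79); 75·59 ≡ 1, so inverse 59.
x ≡ 21·49188797·2 + 28·43165679·9 + 19·16145941·107 + 50·21805343·20 + 42·26773649·59 = 133918823857.
133918823857 mod 2115118271 = 666372784.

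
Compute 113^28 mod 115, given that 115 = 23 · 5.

41

Mod 23: 113 ≡ 21; by Fermat, exponent reduces to 28 mod 22 = 6; 21^6 ≡ 18 (mod 23).
Mod 5: 113 ≡ 3; since 4 | 28, by Fermat 3^28 ≡ 1 (mod 5).
Combine by CRT: x ≡ 18 (mod 23), x ≡ 1 (mod 5) ⇒ x ≡ 41 (mod 115).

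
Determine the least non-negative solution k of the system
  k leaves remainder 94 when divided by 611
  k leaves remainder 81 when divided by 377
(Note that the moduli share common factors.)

gcd(611, 377) = 13 and 13 | (81 − 94), so the pair is consistent; merging gives k ≡ 4982 (mod 17719), where 17719 = lcm(611, 377).
The solution is unique modulo lcm(611, 377) = 17719.

4982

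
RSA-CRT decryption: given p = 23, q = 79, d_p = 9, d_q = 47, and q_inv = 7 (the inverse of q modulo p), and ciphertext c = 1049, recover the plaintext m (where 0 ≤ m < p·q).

m₁ = c^(d_p) mod p: c ≡ 14 (mod 23), and 14^9 mod 23 = 21.
m₂ = c^(d_q) mod q: c ≡ 22 (mod 79), and 22^47 mod 79 = 46.
h = q_inv·(m₁ − m₂) mod p = 7·(21 − 46) mod 23 = 9.
m = m₂ + h·q = 46 + 9·79 = 757.

757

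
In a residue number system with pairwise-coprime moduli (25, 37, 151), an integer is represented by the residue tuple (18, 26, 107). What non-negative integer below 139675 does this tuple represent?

130118

The moduli are pairwise coprime; N = 25·37·151 = 139675.
N/25 = 5587; 5587 ≡ 12 (mod 25); 12·23 ≡ 1, so inverse 23.
N/37 = 3775; 3775 ≡ 1 (mod 37), inverse 1.
N/151 = 925; 925 ≡ 19 (mod 151); 19·8 ≡ 1, so inverse 8.
x ≡ 18·5587·23 + 26·3775·1 + 107·925·8 = 3202968.
3202968 mod 139675 = 130118.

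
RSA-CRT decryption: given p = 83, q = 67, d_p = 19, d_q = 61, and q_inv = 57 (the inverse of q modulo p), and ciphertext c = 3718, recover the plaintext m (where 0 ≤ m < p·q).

m₁ = c^(d_p) mod p: c ≡ 66 (mod 83), and 66^19 mod 83 = 62.
m₂ = c^(d_q) mod q: c ≡ 33 (mod 67), and 33^61 mod 67 = 35.
h = q_inv·(m₁ − m₂) mod p = 57·(62 − 35) mod 83 = 45.
m = m₂ + h·q = 35 + 45·67 = 3050.

3050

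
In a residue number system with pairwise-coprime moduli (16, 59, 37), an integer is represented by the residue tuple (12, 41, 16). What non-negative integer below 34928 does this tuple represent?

33612

From x ≡ 12 (mod 16) write x = 12 + 16t. Substituting into x ≡ 41 (mod 59) gives 16t ≡ 29 (mod 59), and since 16⁻¹ ≡ 48 (mod 59), t ≡ 35. Hence x ≡ 12 + 16·35 = 572 (mod 944).
From x ≡ 572 (mod 944) write x = 572 + 944t. Substituting into x ≡ 16 (mod 37) gives 944t ≡ 36 (mod 37), and since 19⁻¹ ≡ 2 (mod 37), t ≡ 35. Hence x ≡ 572 + 944·35 = 33612 (mod 34928).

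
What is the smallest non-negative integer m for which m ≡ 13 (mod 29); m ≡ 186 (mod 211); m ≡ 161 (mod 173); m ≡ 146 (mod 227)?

103817461

The moduli are pairwise coprime; N = 29·211·173·227 = 240299249.
N/29 = 8286181; 8286181 ≡ 11 (mod 29); 11·8 ≡ 1, so inverse 8.
N/211 = 1138859; 1138859 ≡ 92 (mod 211); 92·39 ≡ 1, so inverse 39.
N/173 = 1389013; 1389013 ≡ 169 (mod 173); 169·43 ≡ 1, so inverse 43.
N/227 = 1058587; 1058587 ≡ 86 (mod 227); 86·66 ≡ 1, so inverse 66.
m ≡ 13·8286181·8 + 186·1138859·39 + 161·1389013·43 + 146·1058587·66 = 28939727341.
28939727341 mod 240299249 = 103817461.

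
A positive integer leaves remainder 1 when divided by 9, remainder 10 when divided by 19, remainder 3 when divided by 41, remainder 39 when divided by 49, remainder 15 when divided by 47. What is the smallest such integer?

11687176

From t ≡ 1 (mod 9) write t = 1 + 9s. Substituting into t ≡ 10 (mod 19) gives 9s ≡ 9 (mod 19), and since 9⁻¹ ≡ 17 (mod 19), s ≡ 1. Hence t ≡ 1 + 9·1 = 10 (mod 171).
From t ≡ 10 (mod 171) write t = 10 + 171s. Substituting into t ≡ 3 (mod 41) gives 171s ≡ 34 (mod 41), and since 7⁻¹ ≡ 6 (mod 41), s ≡ 40. Hence t ≡ 10 + 171·40 = 6850 (mod 7011).
From t ≡ 6850 (mod 7011) write t = 6850 + 7011s. Substituting into t ≡ 39 (mod 49) gives 7011s ≡ 0 (mod 49), and since 4⁻¹ ≡ 37 (mod 49), s ≡ 0. Hence t ≡ 6850 + 7011·0 = 6850 (mod 343539).
From t ≡ 6850 (mod 343539) write t = 6850 + 343539s. Substituting into t ≡ 15 (mod 47) gives 343539s ≡ 27 (mod 47), and since 16⁻¹ ≡ 3 (mod 47), s ≡ 34. Hence t ≡ 6850 + 343539·34 = 11687176 (mod 16146333).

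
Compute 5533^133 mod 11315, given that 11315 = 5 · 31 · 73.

2383

Mod 5: 5533 ≡ 3; by Fermat, exponent reduces to 133 mod 4 = 1; 3^1 ≡ 3 (mod 5).
Mod 31: 5533 ≡ 15; by Fermat, exponent reduces to 133 mod 30 = 13; 15^13 ≡ 27 (mod 31).
Mod 73: 5533 ≡ 58; by Fermat, exponent reduces to 133 mod 72 = 61; 58^61 ≡ 47 (mod 73).
Combine by CRT: x ≡ 3 (mod 5), x ≡ 27 (mod 31), x ≡ 47 (mod 73) ⇒ x ≡ 2383 (mod 11315).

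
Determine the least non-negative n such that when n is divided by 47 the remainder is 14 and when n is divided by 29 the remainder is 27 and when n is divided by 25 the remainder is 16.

1941

Combine the congruences pairwise.
From n ≡ 14 (mod 47) write n = 14 + 47t. Substituting into n ≡ 27 (mod 29) gives 47t ≡ 13 (mod 29), and since 18⁻¹ ≡ 21 (mod 29), t ≡ 12. Hence n ≡ 14 + 47·12 = 578 (mod 1363).
From n ≡ 578 (mod 1363) write n = 578 + 1363t. Substituting into n ≡ 16 (mod 25) gives 1363t ≡ 13 (mod 25), and since 13⁻¹ ≡ 2 (mod 25), t ≡ 1. Hence n ≡ 578 + 1363·1 = 1941 (mod 34075).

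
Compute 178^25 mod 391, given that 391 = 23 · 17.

382

Mod 23: 178 ≡ 17; by Fermat, exponent reduces to 25 mod 22 = 3; 17^3 ≡ 14 (mod 23).
Mod 17: 178 ≡ 8; by Fermat, exponent reduces to 25 mod 16 = 9; 8^9 ≡ 8 (mod 17).
Combine by CRT: x ≡ 14 (mod 23), x ≡ 8 (mod 17) ⇒ x ≡ 382 (mod 391).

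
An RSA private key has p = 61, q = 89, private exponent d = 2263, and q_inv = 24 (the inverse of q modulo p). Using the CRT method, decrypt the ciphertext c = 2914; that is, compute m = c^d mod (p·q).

2121

d_p = d mod (p−1) = 2263 mod 60 = 43; d_q = d mod (q−1) = 63.
m₁ = c^(d_p) mod p: c ≡ 47 (mod 61), and 47^43 mod 61 = 47.
m₂ = c^(d_q) mod q: c ≡ 66 (mod 89), and 66^63 mod 89 = 74.
h = q_inv·(m₁ − m₂) mod p = 24·(47 − 74) mod 61 = 23.
m = m₂ + h·q = 74 + 23·89 = 2121.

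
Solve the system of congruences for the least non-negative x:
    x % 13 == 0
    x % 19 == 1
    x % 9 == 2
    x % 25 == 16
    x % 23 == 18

213941

The moduli are pairwise coprime; N = 13·19·9·25·23 = 1278225.
N/13 = 98325; 98325 ≡ 6 (mod 13); 6·11 ≡ 1, so inverse 11.
N/19 = 67275; 67275 ≡ 15 (mod 19); 15·14 ≡ 1, so inverse 14.
N/9 = 142025; 142025 ≡ 5 (mod 9); 5·2 ≡ 1, so inverse 2.
N/25 = 51129; 51129 ≡ 4 (mod 25); 4·19 ≡ 1, so inverse 19.
N/23 = 55575; 55575 ≡ 7 (mod 23); 7·10 ≡ 1, so inverse 10.
x ≡ 0·98325·11 + 1·67275·14 + 2·142025·2 + 16·51129·19 + 18·55575·10 = 27056666.
27056666 mod 1278225 = 213941.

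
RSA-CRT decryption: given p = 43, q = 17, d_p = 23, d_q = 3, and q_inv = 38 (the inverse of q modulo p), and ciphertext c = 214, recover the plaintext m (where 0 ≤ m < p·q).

558

m₁ = c^(d_p) mod p: c ≡ 42 (mod 43), and 42^23 mod 43 = 42.
m₂ = c^(d_q) mod q: c ≡ 10 (mod 17), and 10^3 mod 17 = 14.
h = q_inv·(m₁ − m₂) mod p = 38·(42 − 14) mod 43 = 32.
m = m₂ + h·q = 14 + 32·17 = 558.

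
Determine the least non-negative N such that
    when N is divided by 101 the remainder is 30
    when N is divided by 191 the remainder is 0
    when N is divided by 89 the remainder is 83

The moduli are pairwise coprime; M = 101·191·89 = 1716899.
M/101 = 16999; 16999 ≡ 31 (mod 101); 31·88 ≡ 1, so inverse 88.
M/191 = 8989; 8989 ≡ 12 (mod 191); 12·16 ≡ 1, so inverse 16.
M/89 = 19291; 19291 ≡ 67 (mod 89); 67·4 ≡ 1, so inverse 4.
N ≡ 30·16999·88 + 0·8989·16 + 83·19291·4 = 51281972.
51281972 mod 1716899 = 1491901.

1491901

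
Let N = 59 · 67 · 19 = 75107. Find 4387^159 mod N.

3693

Mod 59: 4387 ≡ 21; by Fermat, exponent reduces to 159 mod 58 = 43; 21^43 ≡ 35 (mod 59).
Mod 67: 4387 ≡ 32; by Fermat, exponent reduces to 159 mod 66 = 27; 32^27 ≡ 8 (mod 67).
Mod 19: 4387 ≡ 17; by Fermat, exponent reduces to 159 mod 18 = 15; 17^15 ≡ 7 (mod 19).
Combine by CRT: x ≡ 35 (mod 59), x ≡ 8 (mod 67), x ≡ 7 (mod 19) ⇒ x ≡ 3693 (mod 75107).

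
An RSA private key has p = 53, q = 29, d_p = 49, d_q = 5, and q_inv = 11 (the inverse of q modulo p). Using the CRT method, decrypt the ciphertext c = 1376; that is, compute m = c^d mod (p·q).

934

m₁ = c^(d_p) mod p: c ≡ 51 (mod 53), and 51^49 mod 53 = 33.
m₂ = c^(d_q) mod q: c ≡ 13 (mod 29), and 13^5 mod 29 = 6.
h = q_inv·(m₁ − m₂) mod p = 11·(33 − 6) mod 53 = 32.
m = m₂ + h·q = 6 + 32·29 = 934.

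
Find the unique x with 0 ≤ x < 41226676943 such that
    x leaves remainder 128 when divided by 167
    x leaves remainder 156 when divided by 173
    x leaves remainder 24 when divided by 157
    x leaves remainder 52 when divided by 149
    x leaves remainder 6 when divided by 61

41154053948

The moduli are pairwise coprime; N = 167·173·157·149·61 = 41226676943.
N/167 = 246866329; 246866329 ≡ 82 (mod 167); 82·55 ≡ 1, so inverse 55.
N/173 = 238304491; 238304491 ≡ 105 (mod 173); 105·145 ≡ 1, so inverse 145.
N/157 = 262590299; 262590299 ≡ 106 (mod 157); 106·40 ≡ 1, so inverse 40.
N/149 = 276689107; 276689107 ≡ 130 (mod 149); 130·47 ≡ 1, so inverse 47.
N/61 = 675847163; 675847163 ≡ 42 (mod 61); 42·16 ≡ 1, so inverse 16.
x ≡ 128·246866329·55 + 156·238304491·145 + 24·262590299·40 + 52·276689107·47 + 6·675847163·16 = 8121582734776.
8121582734776 mod 41226676943 = 41154053948.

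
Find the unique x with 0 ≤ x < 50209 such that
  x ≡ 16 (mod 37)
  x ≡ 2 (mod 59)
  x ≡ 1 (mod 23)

From x ≡ 16 (mod 37) write x = 16 + 37t. Substituting into x ≡ 2 (mod 59) gives 37t ≡ 45 (mod 59), and since 37⁻¹ ≡ 8 (mod 59), t ≡ 6. Hence x ≡ 16 + 37·6 = 238 (mod 2183).
From x ≡ 238 (mod 2183) write x = 238 + 2183t. Substituting into x ≡ 1 (mod 23) gives 2183t ≡ 16 (mod 23), and since 21⁻¹ ≡ 11 (mod 23), t ≡ 15. Hence x ≡ 238 + 2183·15 = 32983 (mod 50209).

32983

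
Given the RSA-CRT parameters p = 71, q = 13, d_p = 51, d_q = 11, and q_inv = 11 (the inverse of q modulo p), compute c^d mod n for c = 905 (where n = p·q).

m₁ = c^(d_p) mod p: c ≡ 53 (mod 71), and 53^51 mod 71 = 63.
m₂ = c^(d_q) mod q: c ≡ 8 (mod 13), and 8^11 mod 13 = 5.
h = q_inv·(m₁ − m₂) mod p = 11·(63 − 5) mod 71 = 70.
m = m₂ + h·q = 5 + 70·13 = 915.

915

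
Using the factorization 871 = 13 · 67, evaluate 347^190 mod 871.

Mod 13: 347 ≡ 9; by Fermat, exponent reduces to 190 mod 12 = 10; 9^10 ≡ 9 (mod 13).
Mod 67: 347 ≡ 12; by Fermat, exponent reduces to 190 mod 66 = 58; 12^58 ≡ 4 (mod 67).
Combine by CRT: x ≡ 9 (mod 13), x ≡ 4 (mod 67) ⇒ x ≡ 607 (mod 871).

607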